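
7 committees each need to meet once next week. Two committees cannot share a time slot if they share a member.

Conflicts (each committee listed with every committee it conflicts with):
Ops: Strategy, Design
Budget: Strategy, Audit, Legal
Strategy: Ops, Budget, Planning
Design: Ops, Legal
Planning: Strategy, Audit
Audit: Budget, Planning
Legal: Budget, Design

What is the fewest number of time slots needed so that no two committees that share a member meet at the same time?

The cycle Ops-Design-Legal-Budget-Strategy-Ops has odd length 5, so it cannot be 2-colored; at least 3 time slots are needed.
3 time slots suffice: Ops=1, Budget=1, Strategy=2, Design=3, Planning=1, Audit=2, Legal=2. No two conflicting committees share a time slot.

3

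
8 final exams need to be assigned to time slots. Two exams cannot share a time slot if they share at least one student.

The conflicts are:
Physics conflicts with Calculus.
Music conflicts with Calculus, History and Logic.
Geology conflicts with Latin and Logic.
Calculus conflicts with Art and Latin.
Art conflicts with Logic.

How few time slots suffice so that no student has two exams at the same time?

3

The cycle Calculus-Latin-Geology-Logic-Music-Calculus has odd length 5, so it cannot be 2-colored; at least 3 time slots are needed.
3 time slots suffice: time slot 1 → {Calculus, History, Logic}; time slot 2 → {Physics, Music, Geology, Art}; time slot 3 → {Latin}. Every pair that conflicts lands in different time slots.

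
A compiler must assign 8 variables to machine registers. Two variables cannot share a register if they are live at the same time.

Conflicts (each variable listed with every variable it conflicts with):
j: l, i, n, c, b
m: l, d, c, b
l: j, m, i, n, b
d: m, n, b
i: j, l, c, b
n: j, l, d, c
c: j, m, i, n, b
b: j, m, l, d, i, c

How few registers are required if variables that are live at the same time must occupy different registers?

4

j, l, i, b all conflict with each other, so at least 4 registers are needed.
Using 4 registers: j=2, m=2, l=3, d=3, i=4, n=1, c=3, b=1. Each listed conflict is separated.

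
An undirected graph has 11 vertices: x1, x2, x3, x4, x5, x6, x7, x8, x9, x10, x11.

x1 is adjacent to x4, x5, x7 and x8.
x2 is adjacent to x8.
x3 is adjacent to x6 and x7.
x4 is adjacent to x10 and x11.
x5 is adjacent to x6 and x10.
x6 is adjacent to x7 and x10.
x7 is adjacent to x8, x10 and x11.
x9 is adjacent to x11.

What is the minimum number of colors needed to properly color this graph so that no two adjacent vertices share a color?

x6, x7, x10 are mutually adjacent, so at least 3 colors are needed.
One proper 3-coloring: x1=B, x2=R, x3=G, x4=R, x5=R, x6=B, x7=R, x8=G, x9=R, x10=G, x11=B. No two adjacent vertices share a color.

3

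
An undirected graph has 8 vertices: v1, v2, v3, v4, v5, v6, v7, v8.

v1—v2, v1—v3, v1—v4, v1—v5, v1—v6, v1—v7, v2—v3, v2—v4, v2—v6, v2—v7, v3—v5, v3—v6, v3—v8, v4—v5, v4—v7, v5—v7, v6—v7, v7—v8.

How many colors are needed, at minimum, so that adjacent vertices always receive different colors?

4

v1, v2, v3, v6 are pairwise adjacent (a clique of size 4), so at least 4 colors are needed.
4 colors suffice: v1=1, v2=3, v3=2, v4=4, v5=3, v6=4, v7=2, v8=1. No two adjacent vertices share a color.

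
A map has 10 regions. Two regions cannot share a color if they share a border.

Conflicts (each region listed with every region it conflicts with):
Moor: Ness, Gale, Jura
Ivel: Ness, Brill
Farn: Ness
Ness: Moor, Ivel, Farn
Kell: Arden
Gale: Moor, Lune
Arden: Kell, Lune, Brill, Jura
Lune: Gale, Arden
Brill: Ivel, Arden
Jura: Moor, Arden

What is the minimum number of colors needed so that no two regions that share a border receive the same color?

3

The cycle Gale-Moor-Jura-Arden-Lune-Gale has odd length 5, so it cannot be 2-colored; at least 3 colors are needed.
3 colors suffice: color 1 → {Ness, Gale, Arden}; color 2 → {Moor, Ivel, Farn, Kell, Lune}; color 3 → {Brill, Jura}. Every pair that conflicts lands in different colors.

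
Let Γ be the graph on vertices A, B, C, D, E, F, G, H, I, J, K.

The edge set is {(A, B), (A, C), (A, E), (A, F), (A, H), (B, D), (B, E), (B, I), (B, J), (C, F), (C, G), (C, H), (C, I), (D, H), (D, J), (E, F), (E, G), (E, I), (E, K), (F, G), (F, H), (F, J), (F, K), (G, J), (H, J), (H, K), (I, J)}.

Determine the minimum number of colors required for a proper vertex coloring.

A, C, F, H are pairwise adjacent (a clique of size 4), so at least 4 colors are needed.
One proper 4-coloring: A=yellow, B=red, C=blue, D=yellow, E=blue, F=red, G=green, H=green, I=green, J=blue, K=yellow. No two adjacent vertices share a color.

4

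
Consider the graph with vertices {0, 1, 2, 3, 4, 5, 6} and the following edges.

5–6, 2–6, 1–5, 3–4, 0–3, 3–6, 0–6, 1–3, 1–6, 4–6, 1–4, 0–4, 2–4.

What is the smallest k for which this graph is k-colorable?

0, 3, 4, 6 are pairwise adjacent (a clique of size 4), so at least 4 colors are needed.
4 colors suffice: color red → {6}; color blue → {4, 5}; color green → {2, 3}; color yellow → {0, 1}. No two adjacent vertices share a color.

4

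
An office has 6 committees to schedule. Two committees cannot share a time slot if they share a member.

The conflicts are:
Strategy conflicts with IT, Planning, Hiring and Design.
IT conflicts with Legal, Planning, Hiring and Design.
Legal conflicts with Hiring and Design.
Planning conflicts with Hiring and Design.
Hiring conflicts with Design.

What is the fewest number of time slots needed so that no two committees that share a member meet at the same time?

5

Strategy, IT, Planning, Hiring, Design are mutually in conflict, so at least 5 time slots are needed.
A valid assignment using 5 time slots: Strategy=5, IT=1, Legal=4, Planning=4, Hiring=3, Design=2. No two conflicting committees share a time slot.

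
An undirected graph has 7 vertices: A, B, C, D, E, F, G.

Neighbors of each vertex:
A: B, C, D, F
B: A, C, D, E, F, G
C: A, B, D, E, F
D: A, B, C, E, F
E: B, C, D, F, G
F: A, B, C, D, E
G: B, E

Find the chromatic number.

5

A, B, C, D, F are mutually adjacent (a clique of size 5), so at least 5 colors are needed.
5 colors suffice: color 1 → {B}; color 2 → {C, G}; color 3 → {A, E}; color 4 → {D}; color 5 → {F}. No two adjacent vertices share a color.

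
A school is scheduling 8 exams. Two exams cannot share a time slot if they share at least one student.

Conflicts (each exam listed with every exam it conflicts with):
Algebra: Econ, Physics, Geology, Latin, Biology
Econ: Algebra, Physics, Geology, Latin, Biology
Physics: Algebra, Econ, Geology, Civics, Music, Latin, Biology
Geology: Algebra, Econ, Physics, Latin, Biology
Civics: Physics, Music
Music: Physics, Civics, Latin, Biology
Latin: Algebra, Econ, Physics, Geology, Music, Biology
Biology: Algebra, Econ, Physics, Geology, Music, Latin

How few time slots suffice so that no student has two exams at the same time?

6

Algebra, Econ, Physics, Geology, Latin, Biology are mutually in conflict, so at least 6 time slots are needed.
A valid assignment using 6 time slots: Algebra=5, Econ=6, Physics=1, Geology=4, Civics=2, Music=4, Latin=2, Biology=3. No two conflicting exams share a time slot.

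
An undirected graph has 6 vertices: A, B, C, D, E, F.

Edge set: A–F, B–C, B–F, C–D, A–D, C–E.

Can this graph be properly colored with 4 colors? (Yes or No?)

The chromatic number is 3. The cycle A-D-C-B-F-A has odd length 5, so it cannot be 2-colored; at least 3 colors are needed.
3 colors suffice: color 1 → {A, C}; color 2 → {B, D, E}; color 3 → {F}.
Since 4 ≥ 3, a proper 4-coloring certainly exists.

Yes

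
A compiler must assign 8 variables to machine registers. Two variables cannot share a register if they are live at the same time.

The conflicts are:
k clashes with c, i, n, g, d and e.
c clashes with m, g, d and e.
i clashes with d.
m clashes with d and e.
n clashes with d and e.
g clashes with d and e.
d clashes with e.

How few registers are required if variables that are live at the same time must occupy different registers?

k, c, g, d, e all conflict with each other, so at least 5 registers are needed.
Using 5 registers: k=2, c=4, i=3, m=2, n=4, g=5, d=1, e=3. Every pair that conflicts lands in different registers.

5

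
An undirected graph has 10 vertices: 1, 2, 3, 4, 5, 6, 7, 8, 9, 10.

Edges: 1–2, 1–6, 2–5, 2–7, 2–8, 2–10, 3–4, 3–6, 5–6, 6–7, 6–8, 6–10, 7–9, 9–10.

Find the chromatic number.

2

1 and 6 are adjacent, so at least 2 colors are needed.
2 colors suffice: color a → {2, 4, 6, 9}; color b → {1, 3, 5, 7, 8, 10}. No two adjacent vertices share a color.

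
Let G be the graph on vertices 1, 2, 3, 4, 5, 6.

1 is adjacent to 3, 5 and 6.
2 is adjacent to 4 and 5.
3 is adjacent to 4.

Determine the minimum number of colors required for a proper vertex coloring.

The cycle 4-3-1-5-2-4 has odd length 5, so it cannot be 2-colored; at least 3 colors are needed.
One proper 3-coloring: 1=red, 2=red, 3=blue, 4=green, 5=blue, 6=blue. Every edge joins two different colors.

3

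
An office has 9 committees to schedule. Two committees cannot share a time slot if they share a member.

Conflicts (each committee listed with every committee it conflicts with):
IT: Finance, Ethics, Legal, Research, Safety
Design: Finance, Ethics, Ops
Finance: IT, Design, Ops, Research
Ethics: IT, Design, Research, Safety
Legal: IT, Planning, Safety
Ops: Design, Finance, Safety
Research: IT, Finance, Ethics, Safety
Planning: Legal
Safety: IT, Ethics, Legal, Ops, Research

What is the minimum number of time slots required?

4

IT, Ethics, Research, Safety pairwise conflict, so at least 4 time slots are needed.
Using 4 time slots: IT=2, Design=2, Finance=1, Ethics=4, Legal=3, Ops=3, Research=3, Planning=1, Safety=1. Each listed conflict is separated.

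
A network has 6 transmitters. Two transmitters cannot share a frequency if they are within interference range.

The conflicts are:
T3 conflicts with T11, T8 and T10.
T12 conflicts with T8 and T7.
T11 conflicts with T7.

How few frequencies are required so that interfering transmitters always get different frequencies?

The cycle T12-T8-T3-T11-T7-T12 has odd length 5, so it cannot be 2-colored; at least 3 frequencies are needed.
3 frequencies suffice: frequency 1 → {T3, T12}; frequency 2 → {T8, T7, T10}; frequency 3 → {T11}. No two conflicting transmitters share a frequency.

3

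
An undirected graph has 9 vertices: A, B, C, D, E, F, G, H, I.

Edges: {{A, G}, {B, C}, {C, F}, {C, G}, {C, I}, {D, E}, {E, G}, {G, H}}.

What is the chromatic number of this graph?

C and G are adjacent, so at least 2 colors are needed.
2 colors suffice: color red → {A, C, E, H}; color blue → {B, D, F, G, I}. Every edge joins two different colors.

2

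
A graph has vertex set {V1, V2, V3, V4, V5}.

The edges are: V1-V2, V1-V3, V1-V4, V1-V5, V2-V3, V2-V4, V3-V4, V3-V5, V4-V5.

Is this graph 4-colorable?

Yes

The chromatic number is 4. V1, V3, V4, V5 are mutually adjacent (a clique of size 4), so at least 4 colors are needed.
One proper 4-coloring: V1=2, V2=4, V3=1, V4=3, V5=4.
That is already a proper 4-coloring.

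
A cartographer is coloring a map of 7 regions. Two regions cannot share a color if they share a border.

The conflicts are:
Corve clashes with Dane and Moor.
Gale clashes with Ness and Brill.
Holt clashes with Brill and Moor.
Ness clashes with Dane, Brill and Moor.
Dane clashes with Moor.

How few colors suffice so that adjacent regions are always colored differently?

3

Gale, Ness, Brill pairwise conflict, so at least 3 colors are needed.
3 colors suffice: color 1 → {Corve, Holt, Ness}; color 2 → {Brill, Moor}; color 3 → {Gale, Dane}. Every pair that conflicts lands in different colors.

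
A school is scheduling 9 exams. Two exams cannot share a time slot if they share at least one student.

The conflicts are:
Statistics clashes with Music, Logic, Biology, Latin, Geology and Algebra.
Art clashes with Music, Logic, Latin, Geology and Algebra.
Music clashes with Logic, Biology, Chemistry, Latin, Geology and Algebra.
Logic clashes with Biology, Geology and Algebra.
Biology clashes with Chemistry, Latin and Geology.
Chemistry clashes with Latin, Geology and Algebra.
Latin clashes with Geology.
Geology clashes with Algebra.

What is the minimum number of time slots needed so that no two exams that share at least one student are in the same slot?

Art, Music, Logic, Geology, Algebra pairwise conflict, so at least 5 time slots are needed.
5 time slots suffice: time slot 1 → {Music}; time slot 2 → {Geology}; time slot 3 → {Logic, Latin}; time slot 4 → {Statistics, Art, Chemistry}; time slot 5 → {Biology, Algebra}. Each listed conflict is separated.

5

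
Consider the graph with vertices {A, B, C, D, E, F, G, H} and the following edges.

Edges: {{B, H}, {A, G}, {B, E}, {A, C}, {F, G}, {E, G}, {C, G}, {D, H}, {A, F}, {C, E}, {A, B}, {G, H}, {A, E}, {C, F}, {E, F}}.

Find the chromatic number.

5

A, C, E, F, G are mutually adjacent (a clique of size 5), so at least 5 colors are needed.
5 colors suffice: color 1 → {B, D, G}; color 2 → {A, H}; color 3 → {E}; color 4 → {C}; color 5 → {F}. No two adjacent vertices share a color.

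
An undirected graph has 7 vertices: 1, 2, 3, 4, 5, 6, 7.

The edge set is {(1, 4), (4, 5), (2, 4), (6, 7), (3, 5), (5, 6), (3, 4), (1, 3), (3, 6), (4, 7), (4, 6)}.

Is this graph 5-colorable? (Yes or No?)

The chromatic number is 4. 3, 4, 5, 6 are mutually adjacent (a clique of size 4), so at least 4 colors are needed.
One proper 4-coloring: 1=b, 2=b, 3=c, 4=a, 5=d, 6=b, 7=c.
Since 5 ≥ 4, a proper 5-coloring certainly exists.

Yes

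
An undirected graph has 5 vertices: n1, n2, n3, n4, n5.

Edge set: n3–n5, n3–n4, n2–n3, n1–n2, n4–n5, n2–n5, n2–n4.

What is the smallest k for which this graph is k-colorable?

4

n2, n3, n4, n5 are pairwise adjacent (a clique of size 4), so at least 4 colors are needed.
4 colors suffice: n1=2, n2=1, n3=2, n4=4, n5=3. Every edge joins two different colors.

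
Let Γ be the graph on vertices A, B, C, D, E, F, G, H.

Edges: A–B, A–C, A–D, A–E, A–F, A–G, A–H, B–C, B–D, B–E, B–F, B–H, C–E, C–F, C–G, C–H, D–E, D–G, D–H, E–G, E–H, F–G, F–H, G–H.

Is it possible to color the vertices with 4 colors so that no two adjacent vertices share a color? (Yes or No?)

A, B, C, F, H are pairwise adjacent (a clique of size 5), so at least 5 colors are needed.
So 4 colors are not enough.

No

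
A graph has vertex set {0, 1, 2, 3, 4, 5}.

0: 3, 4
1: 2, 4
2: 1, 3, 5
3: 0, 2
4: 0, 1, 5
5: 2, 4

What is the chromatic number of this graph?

The cycle 3-0-4-1-2-3 has odd length 5, so it cannot be 2-colored; at least 3 colors are needed.
A valid assignment using 3 colors: 0=blue, 1=blue, 2=red, 3=green, 4=red, 5=blue. Each edge has distinct colors on its endpoints.

3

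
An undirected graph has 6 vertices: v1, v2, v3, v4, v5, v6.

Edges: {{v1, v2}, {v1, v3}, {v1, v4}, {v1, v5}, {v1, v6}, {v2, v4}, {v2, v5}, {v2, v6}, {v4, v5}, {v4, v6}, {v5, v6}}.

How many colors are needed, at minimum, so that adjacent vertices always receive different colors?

v1, v2, v4, v5, v6 are mutually adjacent (a clique of size 5), so at least 5 colors are needed.
5 colors suffice: color 1 → {v1}; color 2 → {v3, v6}; color 3 → {v2}; color 4 → {v4}; color 5 → {v5}. No two adjacent vertices share a color.

5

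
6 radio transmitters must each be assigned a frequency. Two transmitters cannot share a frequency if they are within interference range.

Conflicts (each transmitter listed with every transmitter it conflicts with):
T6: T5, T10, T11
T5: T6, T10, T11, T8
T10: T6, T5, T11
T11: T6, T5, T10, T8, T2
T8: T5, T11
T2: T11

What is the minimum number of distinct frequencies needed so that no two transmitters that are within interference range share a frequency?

T6, T5, T10, T11 all conflict with each other, so at least 4 frequencies are needed.
4 frequencies suffice: frequency 1 → {T11}; frequency 2 → {T5, T2}; frequency 3 → {T6, T8}; frequency 4 → {T10}. Every pair that conflicts lands in different frequencies.

4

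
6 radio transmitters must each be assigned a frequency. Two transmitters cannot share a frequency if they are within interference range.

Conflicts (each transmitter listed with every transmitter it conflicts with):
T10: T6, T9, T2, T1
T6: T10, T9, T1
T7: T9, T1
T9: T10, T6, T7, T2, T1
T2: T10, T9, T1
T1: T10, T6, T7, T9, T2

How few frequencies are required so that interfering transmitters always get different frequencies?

4

T10, T6, T9, T1 pairwise conflict, so at least 4 frequencies are needed.
Using 4 frequencies: T10=3, T6=4, T7=3, T9=1, T2=4, T1=2. No two conflicting transmitters share a frequency.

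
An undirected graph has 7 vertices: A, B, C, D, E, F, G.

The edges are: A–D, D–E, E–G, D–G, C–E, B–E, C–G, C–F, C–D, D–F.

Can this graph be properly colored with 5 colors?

Yes

The chromatic number is 4. C, D, E, G are pairwise adjacent (a clique of size 4), so at least 4 colors are needed.
4 colors suffice: color 1 → {B, D}; color 2 → {A, C}; color 3 → {E, F}; color 4 → {G}.
Since 5 ≥ 4, a proper 5-coloring certainly exists.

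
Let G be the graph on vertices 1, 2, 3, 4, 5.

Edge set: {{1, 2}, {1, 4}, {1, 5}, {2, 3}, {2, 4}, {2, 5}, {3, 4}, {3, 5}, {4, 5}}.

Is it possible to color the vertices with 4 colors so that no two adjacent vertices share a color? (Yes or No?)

The chromatic number is 4. 2, 3, 4, 5 are pairwise adjacent (a clique of size 4), so at least 4 colors are needed.
A valid assignment using 4 colors: 1=d, 2=c, 3=d, 4=b, 5=a.
That is already a proper 4-coloring.

Yes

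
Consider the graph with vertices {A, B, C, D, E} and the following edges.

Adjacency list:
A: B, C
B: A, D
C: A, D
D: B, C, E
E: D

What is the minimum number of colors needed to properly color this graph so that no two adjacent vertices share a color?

C and D are adjacent, so at least 2 colors are needed.
A valid assignment using 2 colors: A=1, B=2, C=2, D=1, E=2. Every edge joins two different colors.

2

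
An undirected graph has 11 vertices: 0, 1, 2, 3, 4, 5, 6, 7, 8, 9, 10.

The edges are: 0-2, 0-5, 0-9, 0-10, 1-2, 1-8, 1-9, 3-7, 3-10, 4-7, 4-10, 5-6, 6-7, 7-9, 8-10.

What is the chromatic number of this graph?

3

The cycle 0-9-7-6-5-0 has odd length 5, so it cannot be 2-colored; at least 3 colors are needed.
3 colors suffice: 0=b, 1=a, 2=c, 3=b, 4=b, 5=a, 6=b, 7=a, 8=b, 9=c, 10=a. Each edge has distinct colors on its endpoints.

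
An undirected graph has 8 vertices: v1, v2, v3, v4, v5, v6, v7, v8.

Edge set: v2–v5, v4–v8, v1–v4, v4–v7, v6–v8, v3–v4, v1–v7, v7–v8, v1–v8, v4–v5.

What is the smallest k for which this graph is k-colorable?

4

v1, v4, v7, v8 are mutually adjacent (a clique of size 4), so at least 4 colors are needed.
A valid assignment using 4 colors: v1=yellow, v2=red, v3=blue, v4=red, v5=blue, v6=red, v7=green, v8=blue. Every edge joins two different colors.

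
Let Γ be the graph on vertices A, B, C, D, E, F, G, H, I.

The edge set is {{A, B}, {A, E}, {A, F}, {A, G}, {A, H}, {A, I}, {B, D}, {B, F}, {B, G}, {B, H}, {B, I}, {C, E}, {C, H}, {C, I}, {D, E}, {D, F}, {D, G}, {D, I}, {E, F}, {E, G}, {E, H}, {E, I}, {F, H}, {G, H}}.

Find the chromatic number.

4

A, E, G, H are pairwise adjacent (a clique of size 4), so at least 4 colors are needed.
A valid assignment using 4 colors: A=2, B=1, C=2, D=2, E=1, F=4, G=4, H=3, I=3. No two adjacent vertices share a color.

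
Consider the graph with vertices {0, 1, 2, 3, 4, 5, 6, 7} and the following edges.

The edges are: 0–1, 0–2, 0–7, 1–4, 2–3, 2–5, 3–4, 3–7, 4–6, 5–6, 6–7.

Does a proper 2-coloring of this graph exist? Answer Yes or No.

No

The cycle 3-4-1-0-7-3 has odd length 5, so it cannot be 2-colored; at least 3 colors are needed.
So 2 colors are not enough.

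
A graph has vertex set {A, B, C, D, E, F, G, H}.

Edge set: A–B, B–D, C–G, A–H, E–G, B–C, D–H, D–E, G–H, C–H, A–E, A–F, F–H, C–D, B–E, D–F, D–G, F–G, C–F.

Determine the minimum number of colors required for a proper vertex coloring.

5

C, D, F, G, H form a clique, so at least 5 colors are needed.
One proper 5-coloring: A=1, B=2, C=3, D=1, E=3, F=4, G=2, H=5. Every edge joins two different colors.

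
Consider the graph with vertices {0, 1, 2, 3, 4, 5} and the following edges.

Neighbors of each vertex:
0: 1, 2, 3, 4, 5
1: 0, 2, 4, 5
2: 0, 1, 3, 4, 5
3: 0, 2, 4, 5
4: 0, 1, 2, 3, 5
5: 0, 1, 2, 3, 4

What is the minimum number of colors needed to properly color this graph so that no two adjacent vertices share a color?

5

0, 2, 3, 4, 5 are pairwise adjacent (a clique of size 5), so at least 5 colors are needed.
One proper 5-coloring: 0=a, 1=e, 2=d, 3=e, 4=b, 5=c. No two adjacent vertices share a color.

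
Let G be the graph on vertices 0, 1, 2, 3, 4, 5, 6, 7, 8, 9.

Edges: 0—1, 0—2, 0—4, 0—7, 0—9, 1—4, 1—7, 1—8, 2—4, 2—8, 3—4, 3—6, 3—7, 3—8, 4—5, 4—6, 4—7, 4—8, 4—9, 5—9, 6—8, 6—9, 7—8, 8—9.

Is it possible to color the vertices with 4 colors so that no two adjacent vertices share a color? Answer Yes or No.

The chromatic number is 4. 3, 4, 7, 8 are pairwise adjacent (a clique of size 4), so at least 4 colors are needed.
4 colors suffice: 0=blue, 1=yellow, 2=green, 3=yellow, 4=red, 5=blue, 6=green, 7=green, 8=blue, 9=yellow.
That is already a proper 4-coloring.

Yes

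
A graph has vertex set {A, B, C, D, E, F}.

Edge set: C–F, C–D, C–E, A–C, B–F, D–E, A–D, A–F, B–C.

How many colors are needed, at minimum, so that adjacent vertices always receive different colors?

C, D, E are mutually adjacent, so at least 3 colors are needed.
3 colors suffice: A=3, B=3, C=1, D=2, E=3, F=2. Every edge joins two different colors.

3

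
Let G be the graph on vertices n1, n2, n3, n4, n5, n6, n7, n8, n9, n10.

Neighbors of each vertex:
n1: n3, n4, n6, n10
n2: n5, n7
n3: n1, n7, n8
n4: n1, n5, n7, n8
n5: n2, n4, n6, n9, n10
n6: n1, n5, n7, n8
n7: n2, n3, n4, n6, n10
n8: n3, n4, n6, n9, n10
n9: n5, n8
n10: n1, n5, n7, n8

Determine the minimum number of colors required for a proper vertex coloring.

n3 and n7 are adjacent, so at least 2 colors are needed.
2 colors suffice: color 1 → {n1, n5, n7, n8}; color 2 → {n2, n3, n4, n6, n9, n10}. Every edge joins two different colors.

2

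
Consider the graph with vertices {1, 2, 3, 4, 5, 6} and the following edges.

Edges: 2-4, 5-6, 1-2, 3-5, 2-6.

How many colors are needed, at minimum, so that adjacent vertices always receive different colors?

2 and 6 are adjacent, so at least 2 colors are needed.
2 colors suffice: 1=blue, 2=red, 3=blue, 4=blue, 5=red, 6=blue. Every edge joins two different colors.

2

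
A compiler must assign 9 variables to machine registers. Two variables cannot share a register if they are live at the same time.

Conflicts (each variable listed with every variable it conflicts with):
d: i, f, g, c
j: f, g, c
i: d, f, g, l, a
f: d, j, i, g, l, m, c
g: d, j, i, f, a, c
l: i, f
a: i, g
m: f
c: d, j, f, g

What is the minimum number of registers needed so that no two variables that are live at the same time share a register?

4

j, f, g, c pairwise conflict, so at least 4 registers are needed.
4 registers suffice: register 1 → {f, a}; register 2 → {g, l, m}; register 3 → {i, c}; register 4 → {d, j}. No two conflicting variables share a register.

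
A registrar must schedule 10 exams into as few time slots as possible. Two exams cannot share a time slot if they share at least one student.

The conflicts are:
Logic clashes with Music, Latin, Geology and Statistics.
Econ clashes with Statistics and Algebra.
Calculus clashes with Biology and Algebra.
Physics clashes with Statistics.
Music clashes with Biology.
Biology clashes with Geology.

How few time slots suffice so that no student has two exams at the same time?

3

The cycle Statistics-Logic-Geology-Biology-Calculus-Algebra-Econ-Statistics has odd length 7, so it cannot be 2-colored; at least 3 time slots are needed.
3 time slots suffice: time slot 1 → {Logic, Econ, Physics, Biology}; time slot 2 → {Calculus, Music, Latin, Geology, Statistics}; time slot 3 → {Algebra}. Every pair that conflicts lands in different time slots.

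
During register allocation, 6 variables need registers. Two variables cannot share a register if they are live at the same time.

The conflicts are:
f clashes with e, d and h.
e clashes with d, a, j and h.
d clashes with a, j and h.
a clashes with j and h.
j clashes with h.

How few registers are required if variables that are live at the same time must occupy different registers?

e, d, a, j, h all conflict with each other, so at least 5 registers are needed.
A valid assignment using 5 registers: f=4, e=3, d=1, a=4, j=5, h=2. Each listed conflict is separated.

5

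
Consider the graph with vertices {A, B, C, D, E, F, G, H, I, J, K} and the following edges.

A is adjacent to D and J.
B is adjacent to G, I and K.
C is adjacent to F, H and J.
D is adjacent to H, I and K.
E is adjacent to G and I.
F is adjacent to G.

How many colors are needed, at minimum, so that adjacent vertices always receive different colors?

The cycle J-A-D-H-C-J has odd length 5, so it cannot be 2-colored; at least 3 colors are needed.
3 colors suffice: color red → {B, C, D, E}; color blue → {G, H, I, J, K}; color green → {A, F}. Each edge has distinct colors on its endpoints.

3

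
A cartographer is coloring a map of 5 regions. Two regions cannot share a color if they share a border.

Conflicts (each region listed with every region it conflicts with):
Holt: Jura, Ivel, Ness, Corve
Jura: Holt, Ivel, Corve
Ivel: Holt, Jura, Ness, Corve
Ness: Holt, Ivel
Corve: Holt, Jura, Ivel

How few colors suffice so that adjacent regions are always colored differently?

4

Holt, Jura, Ivel, Corve are mutually in conflict, so at least 4 colors are needed.
A valid assignment using 4 colors: Holt=1, Jura=4, Ivel=2, Ness=3, Corve=3. Each listed conflict is separated.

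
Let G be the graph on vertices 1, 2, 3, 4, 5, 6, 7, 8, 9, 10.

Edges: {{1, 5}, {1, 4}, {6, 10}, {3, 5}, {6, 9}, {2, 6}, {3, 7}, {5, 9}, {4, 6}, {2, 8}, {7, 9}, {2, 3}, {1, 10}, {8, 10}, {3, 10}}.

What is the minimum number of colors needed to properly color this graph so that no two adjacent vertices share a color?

The cycle 4-6-9-5-1-4 has odd length 5, so it cannot be 2-colored; at least 3 colors are needed.
A valid assignment using 3 colors: 1=a, 2=b, 3=a, 4=b, 5=c, 6=a, 7=c, 8=a, 9=b, 10=b. Every edge joins two different colors.

3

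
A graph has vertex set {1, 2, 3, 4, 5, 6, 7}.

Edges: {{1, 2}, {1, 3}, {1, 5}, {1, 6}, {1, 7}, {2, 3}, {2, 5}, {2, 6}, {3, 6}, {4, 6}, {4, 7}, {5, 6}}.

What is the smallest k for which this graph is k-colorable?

1, 2, 3, 6 are mutually adjacent (a clique of size 4), so at least 4 colors are needed.
4 colors suffice: color red → {1, 4}; color blue → {6, 7}; color green → {2}; color yellow → {3, 5}. No two adjacent vertices share a color.

4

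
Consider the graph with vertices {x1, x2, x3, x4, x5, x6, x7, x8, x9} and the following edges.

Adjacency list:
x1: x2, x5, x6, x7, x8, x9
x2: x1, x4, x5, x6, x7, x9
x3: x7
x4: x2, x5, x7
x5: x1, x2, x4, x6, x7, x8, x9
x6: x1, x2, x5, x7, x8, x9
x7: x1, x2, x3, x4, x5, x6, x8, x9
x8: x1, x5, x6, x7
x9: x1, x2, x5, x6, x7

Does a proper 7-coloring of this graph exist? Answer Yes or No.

Yes

The chromatic number is 6. x1, x2, x5, x6, x7, x9 are mutually adjacent (a clique of size 6), so at least 6 colors are needed.
6 colors suffice: color 1 → {x7}; color 2 → {x3, x5}; color 3 → {x1, x4}; color 4 → {x6}; color 5 → {x2, x8}; color 6 → {x9}.
Since 7 ≥ 6, a proper 7-coloring certainly exists.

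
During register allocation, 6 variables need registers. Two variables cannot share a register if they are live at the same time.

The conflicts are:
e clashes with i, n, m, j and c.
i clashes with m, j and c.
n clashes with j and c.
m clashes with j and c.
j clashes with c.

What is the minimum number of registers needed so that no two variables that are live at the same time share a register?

5

e, i, m, j, c pairwise conflict, so at least 5 registers are needed.
5 registers suffice: register 1 → {e}; register 2 → {c}; register 3 → {j}; register 4 → {n, m}; register 5 → {i}. No two conflicting variables share a register.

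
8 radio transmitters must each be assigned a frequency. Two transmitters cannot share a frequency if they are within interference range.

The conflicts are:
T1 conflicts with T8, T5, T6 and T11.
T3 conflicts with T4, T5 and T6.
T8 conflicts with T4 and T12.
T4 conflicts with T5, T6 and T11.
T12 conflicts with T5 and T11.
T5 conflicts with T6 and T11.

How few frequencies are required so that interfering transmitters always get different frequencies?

T3, T4, T5, T6 pairwise conflict, so at least 4 frequencies are needed.
4 frequencies suffice: frequency 1 → {T8, T5}; frequency 2 → {T1, T4, T12}; frequency 3 → {T6, T11}; frequency 4 → {T3}. No two conflicting transmitters share a frequency.

4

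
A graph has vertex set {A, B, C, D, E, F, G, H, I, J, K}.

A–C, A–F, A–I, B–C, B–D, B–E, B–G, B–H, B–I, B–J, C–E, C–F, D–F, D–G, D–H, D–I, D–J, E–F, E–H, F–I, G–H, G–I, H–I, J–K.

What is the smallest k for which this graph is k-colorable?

5

B, D, G, H, I are mutually adjacent (a clique of size 5), so at least 5 colors are needed.
One proper 5-coloring: A=green, B=red, C=blue, D=green, E=green, F=red, G=purple, H=yellow, I=blue, J=blue, K=red. Every edge joins two different colors.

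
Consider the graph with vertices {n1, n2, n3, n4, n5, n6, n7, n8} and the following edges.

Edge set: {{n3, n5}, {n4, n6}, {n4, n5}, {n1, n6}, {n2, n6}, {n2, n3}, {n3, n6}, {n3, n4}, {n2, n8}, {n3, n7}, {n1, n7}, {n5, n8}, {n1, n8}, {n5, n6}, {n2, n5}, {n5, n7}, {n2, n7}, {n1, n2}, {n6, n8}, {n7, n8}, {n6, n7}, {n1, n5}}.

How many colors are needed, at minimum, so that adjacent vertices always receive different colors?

n1, n2, n5, n6, n7, n8 are mutually adjacent (a clique of size 6), so at least 6 colors are needed.
6 colors suffice: color 1 → {n5}; color 2 → {n6}; color 3 → {n4, n7}; color 4 → {n2}; color 5 → {n1, n3}; color 6 → {n8}. Every edge joins two different colors.

6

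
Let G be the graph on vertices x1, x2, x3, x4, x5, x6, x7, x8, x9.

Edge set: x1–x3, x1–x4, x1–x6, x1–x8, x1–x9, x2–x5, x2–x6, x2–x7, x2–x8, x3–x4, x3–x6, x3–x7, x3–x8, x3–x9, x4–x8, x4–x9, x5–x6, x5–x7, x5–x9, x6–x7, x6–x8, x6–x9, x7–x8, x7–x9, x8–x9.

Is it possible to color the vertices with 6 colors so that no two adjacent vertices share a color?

The chromatic number is 5. x3, x6, x7, x8, x9 are pairwise adjacent (a clique of size 5), so at least 5 colors are needed.
5 colors suffice: x1=4, x2=3, x3=5, x4=1, x5=2, x6=1, x7=4, x8=2, x9=3.
Since 6 ≥ 5, a proper 6-coloring certainly exists.

Yes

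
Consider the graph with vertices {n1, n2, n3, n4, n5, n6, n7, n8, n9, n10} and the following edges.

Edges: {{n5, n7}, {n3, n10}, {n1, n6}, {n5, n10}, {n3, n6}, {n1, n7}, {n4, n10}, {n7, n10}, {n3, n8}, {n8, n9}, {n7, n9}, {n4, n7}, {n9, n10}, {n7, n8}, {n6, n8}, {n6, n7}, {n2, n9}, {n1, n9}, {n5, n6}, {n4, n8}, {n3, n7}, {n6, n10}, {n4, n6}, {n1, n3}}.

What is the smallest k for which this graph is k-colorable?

4

n4, n6, n7, n8 are pairwise adjacent (a clique of size 4), so at least 4 colors are needed.
4 colors suffice: color 1 → {n2, n7}; color 2 → {n6, n9}; color 3 → {n1, n8, n10}; color 4 → {n3, n4, n5}. Each edge has distinct colors on its endpoints.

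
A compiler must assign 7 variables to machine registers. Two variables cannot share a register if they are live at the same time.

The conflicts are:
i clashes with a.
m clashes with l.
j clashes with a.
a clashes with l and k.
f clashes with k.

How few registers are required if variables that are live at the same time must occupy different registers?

f and k conflict, so at least 2 registers are needed.
2 registers suffice: register 1 → {m, a, f}; register 2 → {i, j, l, k}. Each listed conflict is separated.

2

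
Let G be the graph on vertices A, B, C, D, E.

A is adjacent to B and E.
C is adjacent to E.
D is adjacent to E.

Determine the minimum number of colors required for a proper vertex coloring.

2

C and E are adjacent, so at least 2 colors are needed.
2 colors suffice: A=2, B=1, C=2, D=2, E=1. Every edge joins two different colors.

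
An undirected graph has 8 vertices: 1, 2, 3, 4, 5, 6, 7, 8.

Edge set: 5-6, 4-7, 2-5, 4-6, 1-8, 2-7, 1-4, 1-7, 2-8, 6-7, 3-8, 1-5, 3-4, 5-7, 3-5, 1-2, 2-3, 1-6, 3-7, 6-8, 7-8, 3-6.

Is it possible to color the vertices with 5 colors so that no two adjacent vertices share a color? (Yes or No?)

Yes

The chromatic number is 4. 1, 2, 7, 8 form a clique, so at least 4 colors are needed.
4 colors suffice: color a → {7}; color b → {1, 3}; color c → {2, 6}; color d → {4, 5, 8}.
Since 5 ≥ 4, a proper 5-coloring certainly exists.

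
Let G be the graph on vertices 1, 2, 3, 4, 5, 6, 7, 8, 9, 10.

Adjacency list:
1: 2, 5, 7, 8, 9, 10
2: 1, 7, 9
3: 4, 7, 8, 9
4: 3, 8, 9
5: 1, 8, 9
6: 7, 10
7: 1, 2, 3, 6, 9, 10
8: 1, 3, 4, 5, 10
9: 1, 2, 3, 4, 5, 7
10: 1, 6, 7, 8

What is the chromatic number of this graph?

4

1, 2, 7, 9 are mutually adjacent (a clique of size 4), so at least 4 colors are needed.
4 colors suffice: color a → {7, 8}; color b → {9, 10}; color c → {1, 3, 6}; color d → {2, 4, 5}. No two adjacent vertices share a color.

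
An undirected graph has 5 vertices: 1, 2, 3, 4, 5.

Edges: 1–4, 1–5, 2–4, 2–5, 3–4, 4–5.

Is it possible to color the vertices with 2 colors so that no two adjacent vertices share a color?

No

2, 4, 5 form a triangle, so at least 3 colors are needed.
So 2 colors are not enough.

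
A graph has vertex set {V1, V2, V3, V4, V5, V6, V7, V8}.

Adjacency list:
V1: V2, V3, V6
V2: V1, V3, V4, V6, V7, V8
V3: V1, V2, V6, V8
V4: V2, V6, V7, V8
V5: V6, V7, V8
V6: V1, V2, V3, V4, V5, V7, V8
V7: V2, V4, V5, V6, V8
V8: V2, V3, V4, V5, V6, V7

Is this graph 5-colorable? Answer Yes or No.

Yes

The chromatic number is 5. V2, V4, V6, V7, V8 form a clique, so at least 5 colors are needed.
5 colors suffice: color 1 → {V6}; color 2 → {V2, V5}; color 3 → {V1, V8}; color 4 → {V3, V7}; color 5 → {V4}.
That is already a proper 5-coloring.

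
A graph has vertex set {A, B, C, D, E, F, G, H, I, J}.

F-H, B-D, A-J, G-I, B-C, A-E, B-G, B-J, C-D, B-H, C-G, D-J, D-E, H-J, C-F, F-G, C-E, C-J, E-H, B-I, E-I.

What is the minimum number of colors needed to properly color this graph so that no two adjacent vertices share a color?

B, C, D, J are pairwise adjacent (a clique of size 4), so at least 4 colors are needed.
4 colors suffice: A=red, B=blue, C=red, D=yellow, E=blue, F=blue, G=green, H=red, I=red, J=green. Each edge has distinct colors on its endpoints.

4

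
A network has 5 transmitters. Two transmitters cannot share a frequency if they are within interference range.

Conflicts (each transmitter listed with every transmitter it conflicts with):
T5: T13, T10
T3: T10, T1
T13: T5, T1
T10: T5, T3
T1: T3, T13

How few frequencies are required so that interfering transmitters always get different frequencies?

3

The cycle T5-T13-T1-T3-T10-T5 has odd length 5, so it cannot be 2-colored; at least 3 frequencies are needed.
3 frequencies suffice: frequency 1 → {T10, T1}; frequency 2 → {T3, T13}; frequency 3 → {T5}. Each listed conflict is separated.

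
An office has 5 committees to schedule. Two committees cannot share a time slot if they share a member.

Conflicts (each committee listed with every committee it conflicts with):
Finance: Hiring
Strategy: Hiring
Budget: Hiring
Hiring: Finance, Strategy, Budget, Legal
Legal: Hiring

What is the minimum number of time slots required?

2

Strategy and Hiring conflict, so at least 2 time slots are needed.
2 time slots suffice: time slot 1 → {Hiring}; time slot 2 → {Finance, Strategy, Budget, Legal}. Each listed conflict is separated.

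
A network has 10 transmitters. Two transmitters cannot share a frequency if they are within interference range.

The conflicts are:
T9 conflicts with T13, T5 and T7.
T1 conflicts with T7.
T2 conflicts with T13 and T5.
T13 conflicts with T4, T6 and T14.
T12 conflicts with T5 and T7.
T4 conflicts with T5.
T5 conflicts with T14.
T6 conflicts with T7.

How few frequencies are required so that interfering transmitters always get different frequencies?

T13 and T14 conflict, so at least 2 frequencies are needed.
2 frequencies suffice: frequency 1 → {T13, T5, T7}; frequency 2 → {T9, T1, T2, T12, T4, T6, T14}. Each listed conflict is separated.

2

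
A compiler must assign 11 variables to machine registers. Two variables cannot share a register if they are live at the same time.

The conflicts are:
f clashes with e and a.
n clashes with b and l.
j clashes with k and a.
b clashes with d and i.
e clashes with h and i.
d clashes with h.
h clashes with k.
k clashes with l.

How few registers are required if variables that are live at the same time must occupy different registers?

The cycle b-i-e-h-d-b has odd length 5, so it cannot be 2-colored; at least 3 registers are needed.
3 registers suffice: f=2, n=3, j=2, b=1, e=1, d=3, h=2, i=2, k=1, l=2, a=1. No two conflicting variables share a register.

3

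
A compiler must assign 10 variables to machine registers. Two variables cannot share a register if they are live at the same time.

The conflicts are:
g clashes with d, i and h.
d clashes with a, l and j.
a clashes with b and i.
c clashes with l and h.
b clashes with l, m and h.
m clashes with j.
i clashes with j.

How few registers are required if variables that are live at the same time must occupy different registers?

3

The cycle j-d-l-b-m-j has odd length 5, so it cannot be 2-colored; at least 3 registers are needed.
A valid assignment using 3 registers: g=3, d=1, a=2, c=1, b=1, l=2, m=3, i=1, h=2, j=2. No two conflicting variables share a register.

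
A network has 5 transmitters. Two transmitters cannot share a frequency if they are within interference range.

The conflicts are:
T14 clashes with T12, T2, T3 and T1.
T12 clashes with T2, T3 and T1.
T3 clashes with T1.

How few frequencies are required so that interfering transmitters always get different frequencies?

4

T14, T12, T3, T1 pairwise conflict, so at least 4 frequencies are needed.
4 frequencies suffice: frequency 1 → {T14}; frequency 2 → {T12}; frequency 3 → {T2, T3}; frequency 4 → {T1}. No two conflicting transmitters share a frequency.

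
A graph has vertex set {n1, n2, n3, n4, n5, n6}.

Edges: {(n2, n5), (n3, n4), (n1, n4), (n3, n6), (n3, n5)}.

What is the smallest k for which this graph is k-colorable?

n3 and n6 are adjacent, so at least 2 colors are needed.
2 colors suffice: color 1 → {n1, n2, n3}; color 2 → {n4, n5, n6}. Each edge has distinct colors on its endpoints.

2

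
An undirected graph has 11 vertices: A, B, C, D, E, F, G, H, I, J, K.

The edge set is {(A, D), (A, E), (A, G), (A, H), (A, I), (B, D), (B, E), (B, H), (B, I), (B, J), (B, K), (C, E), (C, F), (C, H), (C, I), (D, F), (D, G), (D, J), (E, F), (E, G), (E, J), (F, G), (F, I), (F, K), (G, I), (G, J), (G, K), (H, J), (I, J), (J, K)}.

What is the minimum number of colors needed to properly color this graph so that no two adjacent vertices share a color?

3

A, E, G form a triangle, so at least 3 colors are needed.
3 colors suffice: color 1 → {A, F, J}; color 2 → {B, C, G}; color 3 → {D, E, H, I, K}. No two adjacent vertices share a color.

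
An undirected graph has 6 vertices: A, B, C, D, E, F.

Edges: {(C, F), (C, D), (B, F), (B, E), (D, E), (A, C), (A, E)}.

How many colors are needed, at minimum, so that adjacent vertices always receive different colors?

3

The cycle B-E-D-C-F-B has odd length 5, so it cannot be 2-colored; at least 3 colors are needed.
3 colors suffice: A=blue, B=green, C=red, D=blue, E=red, F=blue. Each edge has distinct colors on its endpoints.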